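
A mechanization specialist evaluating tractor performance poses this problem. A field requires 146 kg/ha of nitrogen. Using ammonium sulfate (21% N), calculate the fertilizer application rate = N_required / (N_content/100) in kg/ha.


Rate = N_required / (N_content / 100)
     = 146 / (21 / 100)
     = 146 / 0.21
     = 695.24 kg/ha


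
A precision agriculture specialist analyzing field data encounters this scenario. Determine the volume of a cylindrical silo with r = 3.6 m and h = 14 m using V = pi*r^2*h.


V = pi * r^2 * h
  = pi * 3.6^2 * 14
  = pi * 12.96 * 14
  = 570.01 m^3


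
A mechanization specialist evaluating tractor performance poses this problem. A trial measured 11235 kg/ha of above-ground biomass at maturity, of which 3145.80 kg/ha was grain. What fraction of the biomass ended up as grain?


HI = grain_yield / biomass
   = 3145.80 / 11235
   = 0.28


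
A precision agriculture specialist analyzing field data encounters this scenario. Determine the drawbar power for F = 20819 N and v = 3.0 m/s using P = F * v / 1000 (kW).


P = F * v / 1000
  = 20819 * 3.0 / 1000
  = 62457 / 1000
  = 62.46 kW


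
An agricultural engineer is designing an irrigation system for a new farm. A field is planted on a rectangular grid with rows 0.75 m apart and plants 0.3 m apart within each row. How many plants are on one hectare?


D = 10000 / (row_sp * plant_sp)
  = 10000 / (0.75 * 0.3)
  = 10000 / 0.2250
  = 44444.44 plants/ha


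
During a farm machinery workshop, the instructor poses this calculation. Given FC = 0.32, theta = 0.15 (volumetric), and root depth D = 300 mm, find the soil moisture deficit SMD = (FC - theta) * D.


SMD = (FC - theta) * D
    = (0.32 - 0.15) * 300
    = 0.170 * 300
    = 51 mm


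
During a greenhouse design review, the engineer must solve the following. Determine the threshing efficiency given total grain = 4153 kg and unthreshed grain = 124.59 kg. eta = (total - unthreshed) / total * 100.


eta = (total - unthreshed) / total * 100
    = (4153 - 124.59) / 4153 * 100
    = 4028.41 / 4153 * 100
    = 97%


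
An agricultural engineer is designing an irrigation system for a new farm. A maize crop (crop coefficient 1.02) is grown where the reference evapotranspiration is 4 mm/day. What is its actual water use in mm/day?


ETc = Kc * ET0
    = 1.02 * 4
    = 4.08 mm/day


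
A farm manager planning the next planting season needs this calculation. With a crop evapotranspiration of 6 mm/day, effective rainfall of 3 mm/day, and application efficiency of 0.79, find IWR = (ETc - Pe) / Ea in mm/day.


IWR = (ETc - Pe) / Ea
    = (6 - 3) / 0.79
    = 3 / 0.79
    = 3.80 mm/day


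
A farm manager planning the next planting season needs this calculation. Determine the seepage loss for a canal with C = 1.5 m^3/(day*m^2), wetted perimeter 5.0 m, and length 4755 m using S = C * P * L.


S = C * P * L
  = 1.5 * 5.0 * 4755
  = 35662.50 m^3/day


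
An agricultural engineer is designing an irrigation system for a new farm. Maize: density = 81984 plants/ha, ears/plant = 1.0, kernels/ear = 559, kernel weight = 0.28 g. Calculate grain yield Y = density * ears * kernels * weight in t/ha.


Y = density * ears * kernels * kw
  = 81984 * 1.0 * 559 * 0.28 g/ha
  = 12832135.68 g/ha
  = 12832.14 kg/ha = 12.83 t/ha


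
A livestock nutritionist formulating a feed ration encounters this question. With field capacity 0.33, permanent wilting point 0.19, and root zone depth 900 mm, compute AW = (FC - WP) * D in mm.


AW = (FC - WP) * D
   = (0.33 - 0.19) * 900
   = 0.14 * 900
   = 126 mm


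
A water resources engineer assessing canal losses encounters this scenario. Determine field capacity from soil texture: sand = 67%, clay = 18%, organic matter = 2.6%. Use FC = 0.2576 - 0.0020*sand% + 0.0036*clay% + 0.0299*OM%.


FC = 0.2576 - 0.0020*67 + 0.0036*18 + 0.0299*2.6
   = 0.2576 - 0.1340 + 0.0648 + 0.0777
   = 0.2661


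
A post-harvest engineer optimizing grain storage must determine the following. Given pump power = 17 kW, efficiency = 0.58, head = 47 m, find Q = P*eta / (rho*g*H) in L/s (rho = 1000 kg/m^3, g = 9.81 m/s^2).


Q = (P * 1000 * eta) / (rho * g * H)
  = (17 * 1000 * 0.58) / (1000 * 9.81 * 47)
  = 9860 / 461070
  = 0.02139 m^3/s = 21.39 L/s


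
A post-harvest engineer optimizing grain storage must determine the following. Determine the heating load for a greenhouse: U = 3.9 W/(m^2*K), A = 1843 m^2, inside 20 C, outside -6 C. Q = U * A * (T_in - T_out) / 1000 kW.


dT = 20 - (-6) = 26 K
Q = U * A * dT
  = 3.9 * 1843 * 26
  = 186880.20 W = 186.88 kW


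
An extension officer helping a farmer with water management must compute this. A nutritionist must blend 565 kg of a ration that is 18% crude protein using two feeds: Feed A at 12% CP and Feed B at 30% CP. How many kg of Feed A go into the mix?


parts_A = CP_b - target = 30 - 18 = 12
parts_B = target - CP_a = 18 - 12 = 6
total_parts = 12 + 6 = 18
Feed A = 565 * 12 / 18 = 376.67 kg
Feed B = 565 * 6 / 18 = 188.33 kg

376.67 kg


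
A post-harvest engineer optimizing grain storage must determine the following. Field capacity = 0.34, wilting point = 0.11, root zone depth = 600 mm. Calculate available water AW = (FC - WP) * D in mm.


AW = (FC - WP) * D
   = (0.34 - 0.11) * 600
   = 0.23 * 600
   = 138 mm


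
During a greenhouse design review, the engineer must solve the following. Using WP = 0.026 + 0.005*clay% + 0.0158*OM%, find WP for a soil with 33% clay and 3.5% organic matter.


WP = 0.026 + 0.005*33 + 0.0158*3.5
   = 0.026 + 0.1650 + 0.0553
   = 0.2463


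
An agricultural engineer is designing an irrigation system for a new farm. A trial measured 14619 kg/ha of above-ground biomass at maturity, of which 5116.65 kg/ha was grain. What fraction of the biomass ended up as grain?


HI = grain_yield / biomass
   = 5116.65 / 14619
   = 0.35


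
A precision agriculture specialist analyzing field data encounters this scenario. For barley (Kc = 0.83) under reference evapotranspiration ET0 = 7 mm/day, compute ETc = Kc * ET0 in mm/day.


ETc = Kc * ET0
    = 0.83 * 7
    = 5.81 mm/day


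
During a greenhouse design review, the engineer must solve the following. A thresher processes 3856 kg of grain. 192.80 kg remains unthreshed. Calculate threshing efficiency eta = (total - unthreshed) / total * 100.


eta = (total - unthreshed) / total * 100
    = (3856 - 192.80) / 3856 * 100
    = 3663.20 / 3856 * 100
    = 95%


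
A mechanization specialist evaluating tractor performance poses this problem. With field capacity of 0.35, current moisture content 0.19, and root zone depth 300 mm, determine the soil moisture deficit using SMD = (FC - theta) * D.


SMD = (FC - theta) * D
    = (0.35 - 0.19) * 300
    = 0.160 * 300
    = 48 mm


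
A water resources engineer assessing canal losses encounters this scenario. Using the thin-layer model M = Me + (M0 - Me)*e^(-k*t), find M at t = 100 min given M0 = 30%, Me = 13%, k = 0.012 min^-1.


M = Me + (M0 - Me) * e^(-k*t)
  = 13 + (30 - 13) * e^(-0.012*100)
  = 13 + 17 * e^(-1.200)
  = 13 + 17 * 0.30119
  = 13 + 5.1203
  = 18.12%


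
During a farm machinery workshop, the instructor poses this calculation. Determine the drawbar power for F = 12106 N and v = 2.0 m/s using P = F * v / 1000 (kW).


P = F * v / 1000
  = 12106 * 2.0 / 1000
  = 24212 / 1000
  = 24.21 kW


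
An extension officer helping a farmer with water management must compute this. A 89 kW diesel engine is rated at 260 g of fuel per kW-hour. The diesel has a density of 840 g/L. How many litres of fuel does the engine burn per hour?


FC = P * BSFC / rho_fuel
   = 89 * 260 / 840
   = 23140 / 840
   = 27.55 L/h


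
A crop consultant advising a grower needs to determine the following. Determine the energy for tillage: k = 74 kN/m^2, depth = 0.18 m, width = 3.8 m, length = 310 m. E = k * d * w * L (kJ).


E = k * d * w * L
  = 74 * 0.18 * 3.8 * 310
  = 15690.96 kJ


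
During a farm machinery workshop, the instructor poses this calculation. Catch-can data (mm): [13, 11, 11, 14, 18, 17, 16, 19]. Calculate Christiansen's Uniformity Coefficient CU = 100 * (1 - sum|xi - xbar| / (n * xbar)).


xbar = 119 / 8 = 14.875
sum|xi - xbar| = 21
CU = 100 * (1 - 21 / (8 * 14.875))
   = 100 * (1 - 0.1765)
   = 82.35%


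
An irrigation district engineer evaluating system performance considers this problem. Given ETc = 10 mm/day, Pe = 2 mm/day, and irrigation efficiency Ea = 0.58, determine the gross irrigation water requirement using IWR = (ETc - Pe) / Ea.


IWR = (ETc - Pe) / Ea
    = (10 - 2) / 0.58
    = 8 / 0.58
    = 13.79 mm/day


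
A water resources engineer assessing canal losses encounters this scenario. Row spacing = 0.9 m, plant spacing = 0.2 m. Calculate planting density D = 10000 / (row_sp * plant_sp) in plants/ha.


D = 10000 / (row_sp * plant_sp)
  = 10000 / (0.9 * 0.2)
  = 10000 / 0.1800
  = 55555.56 plants/ha


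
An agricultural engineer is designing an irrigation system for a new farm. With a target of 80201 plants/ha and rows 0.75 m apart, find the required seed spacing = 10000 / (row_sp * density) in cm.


spacing = 10000 / (row_sp * density)
        = 10000 / (0.75 * 80201)
        = 10000 / 60150.75
        = 0.16625 m = 16.62 cm


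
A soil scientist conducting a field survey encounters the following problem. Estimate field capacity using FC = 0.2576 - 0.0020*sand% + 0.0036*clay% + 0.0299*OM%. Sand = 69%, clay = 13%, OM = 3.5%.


FC = 0.2576 - 0.0020*69 + 0.0036*13 + 0.0299*3.5
   = 0.2576 - 0.1380 + 0.0468 + 0.1047
   = 0.2711


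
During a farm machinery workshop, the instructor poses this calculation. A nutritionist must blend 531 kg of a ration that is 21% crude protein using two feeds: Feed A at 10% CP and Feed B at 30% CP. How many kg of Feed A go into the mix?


parts_A = CP_b - target = 30 - 21 = 9
parts_B = target - CP_a = 21 - 10 = 11
total_parts = 9 + 11 = 20
Feed A = 531 * 9 / 20 = 238.95 kg
Feed B = 531 * 11 / 20 = 292.05 kg

238.95 kg


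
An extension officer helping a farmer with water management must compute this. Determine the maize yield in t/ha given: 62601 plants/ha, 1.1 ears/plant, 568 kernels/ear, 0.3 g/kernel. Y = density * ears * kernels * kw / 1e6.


Y = density * ears * kernels * kw
  = 62601 * 1.1 * 568 * 0.3 g/ha
  = 11733931.44 g/ha
  = 11733.93 kg/ha = 11.73 t/ha


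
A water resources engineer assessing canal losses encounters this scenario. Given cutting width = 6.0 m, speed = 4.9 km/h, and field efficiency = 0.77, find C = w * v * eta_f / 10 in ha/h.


C = w * v * eta_f / 10
  = 6.0 * 4.9 * 0.77 / 10
  = 22.64 / 10
  = 2.26 ha/h


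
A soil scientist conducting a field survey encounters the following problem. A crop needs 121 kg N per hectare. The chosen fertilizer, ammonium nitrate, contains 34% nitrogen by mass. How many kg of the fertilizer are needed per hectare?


Rate = N_required / (N_content / 100)
     = 121 / (34 / 100)
     = 121 / 0.34
     = 355.88 kg/ha


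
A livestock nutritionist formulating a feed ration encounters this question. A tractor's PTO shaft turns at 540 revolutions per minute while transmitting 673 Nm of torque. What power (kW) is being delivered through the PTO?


P = 2*pi*n*T / 60000
  = 2*pi * 540 * 673 / 60000
  = 2283435.20 / 60000
  = 38.06 kW


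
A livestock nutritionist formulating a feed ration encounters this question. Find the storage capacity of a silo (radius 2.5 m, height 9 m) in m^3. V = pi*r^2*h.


V = pi * r^2 * h
  = pi * 2.5^2 * 9
  = pi * 6.25 * 9
  = 176.71 m^3


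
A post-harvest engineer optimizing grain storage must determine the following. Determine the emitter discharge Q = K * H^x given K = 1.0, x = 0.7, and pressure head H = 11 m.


Q = K * H^x
  = 1.0 * 11^0.7
  = 1.0 * 5.3577
  = 5.36 L/h


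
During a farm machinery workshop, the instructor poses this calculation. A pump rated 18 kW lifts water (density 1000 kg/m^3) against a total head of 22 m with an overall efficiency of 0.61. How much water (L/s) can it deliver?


Q = (P * 1000 * eta) / (rho * g * H)
  = (18 * 1000 * 0.61) / (1000 * 9.81 * 22)
  = 10980 / 215820
  = 0.05088 m^3/s = 50.88 L/s


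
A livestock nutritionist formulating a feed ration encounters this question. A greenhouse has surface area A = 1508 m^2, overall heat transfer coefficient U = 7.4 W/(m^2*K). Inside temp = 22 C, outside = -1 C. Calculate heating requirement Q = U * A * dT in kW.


dT = 22 - (-1) = 23 K
Q = U * A * dT
  = 7.4 * 1508 * 23
  = 256661.60 W = 256.66 kW


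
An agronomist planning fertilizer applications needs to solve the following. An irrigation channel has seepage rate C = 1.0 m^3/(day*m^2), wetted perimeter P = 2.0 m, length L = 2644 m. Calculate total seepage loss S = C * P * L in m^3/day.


S = C * P * L
  = 1.0 * 2.0 * 2644
  = 5288 m^3/day


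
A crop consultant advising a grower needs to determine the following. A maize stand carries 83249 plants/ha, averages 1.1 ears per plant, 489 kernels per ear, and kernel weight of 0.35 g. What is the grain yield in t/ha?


Y = density * ears * kernels * kw
  = 83249 * 1.1 * 489 * 0.35 g/ha
  = 15672872.99 g/ha
  = 15672.87 kg/ha = 15.67 t/ha


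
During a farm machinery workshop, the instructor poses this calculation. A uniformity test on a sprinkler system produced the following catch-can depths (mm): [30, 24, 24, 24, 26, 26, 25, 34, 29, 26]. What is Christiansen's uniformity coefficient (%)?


xbar = 268 / 10 = 26.800
sum|xi - xbar| = 25.200
CU = 100 * (1 - 25.200 / (10 * 26.800))
   = 100 * (1 - 0.0940)
   = 90.60%


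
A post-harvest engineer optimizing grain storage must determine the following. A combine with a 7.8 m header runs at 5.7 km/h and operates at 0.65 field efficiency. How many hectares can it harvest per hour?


C = w * v * eta_f / 10
  = 7.8 * 5.7 * 0.65 / 10
  = 28.90 / 10
  = 2.89 ha/h


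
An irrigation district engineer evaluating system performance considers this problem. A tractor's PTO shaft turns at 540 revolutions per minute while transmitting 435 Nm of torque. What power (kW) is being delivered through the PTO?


P = 2*pi*n*T / 60000
  = 2*pi * 540 * 435 / 60000
  = 1475920.23 / 60000
  = 24.60 kW


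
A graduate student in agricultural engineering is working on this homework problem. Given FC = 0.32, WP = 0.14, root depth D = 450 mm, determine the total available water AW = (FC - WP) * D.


AW = (FC - WP) * D
   = (0.32 - 0.14) * 450
   = 0.18 * 450
   = 81 mm


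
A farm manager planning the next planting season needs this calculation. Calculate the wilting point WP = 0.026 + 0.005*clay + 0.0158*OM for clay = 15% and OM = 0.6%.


WP = 0.026 + 0.005*15 + 0.0158*0.6
   = 0.026 + 0.0750 + 0.0095
   = 0.1105


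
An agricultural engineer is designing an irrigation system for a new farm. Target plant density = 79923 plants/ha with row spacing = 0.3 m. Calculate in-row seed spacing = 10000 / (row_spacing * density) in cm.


spacing = 10000 / (row_sp * density)
        = 10000 / (0.3 * 79923)
        = 10000 / 23976.90
        = 0.41707 m = 41.71 cm


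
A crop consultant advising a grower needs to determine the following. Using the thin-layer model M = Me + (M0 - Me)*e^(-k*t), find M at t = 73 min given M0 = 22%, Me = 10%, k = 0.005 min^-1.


M = Me + (M0 - Me) * e^(-k*t)
  = 10 + (22 - 10) * e^(-0.005*73)
  = 10 + 12 * e^(-0.365)
  = 10 + 12 * 0.69420
  = 10 + 8.3304
  = 18.33%


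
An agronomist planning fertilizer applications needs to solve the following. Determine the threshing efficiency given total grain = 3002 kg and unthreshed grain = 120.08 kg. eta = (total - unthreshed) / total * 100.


eta = (total - unthreshed) / total * 100
    = (3002 - 120.08) / 3002 * 100
    = 2881.92 / 3002 * 100
    = 96%


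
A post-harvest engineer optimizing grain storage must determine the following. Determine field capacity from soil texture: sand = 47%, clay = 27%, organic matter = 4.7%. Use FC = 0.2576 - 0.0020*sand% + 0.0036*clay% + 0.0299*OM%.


FC = 0.2576 - 0.0020*47 + 0.0036*27 + 0.0299*4.7
   = 0.2576 - 0.0940 + 0.0972 + 0.1405
   = 0.4013


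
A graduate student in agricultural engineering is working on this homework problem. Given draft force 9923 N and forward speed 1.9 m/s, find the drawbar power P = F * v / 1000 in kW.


P = F * v / 1000
  = 9923 * 1.9 / 1000
  = 18853.70 / 1000
  = 18.85 kW


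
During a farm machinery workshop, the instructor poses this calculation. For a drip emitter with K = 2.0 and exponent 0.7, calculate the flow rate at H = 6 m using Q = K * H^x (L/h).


Q = K * H^x
  = 2.0 * 6^0.7
  = 2.0 * 3.5051
  = 7.01 L/h


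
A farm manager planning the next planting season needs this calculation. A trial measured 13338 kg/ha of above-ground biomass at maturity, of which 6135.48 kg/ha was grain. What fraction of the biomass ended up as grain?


HI = grain_yield / biomass
   = 6135.48 / 13338
   = 0.46


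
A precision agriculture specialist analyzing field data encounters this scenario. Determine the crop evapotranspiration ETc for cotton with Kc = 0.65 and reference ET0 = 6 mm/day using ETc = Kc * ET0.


ETc = Kc * ET0
    = 0.65 * 6
    = 3.90 mm/day


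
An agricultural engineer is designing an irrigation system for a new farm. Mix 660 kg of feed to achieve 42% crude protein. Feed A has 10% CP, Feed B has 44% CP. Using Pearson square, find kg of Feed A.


parts_A = CP_b - target = 44 - 42 = 2
parts_B = target - CP_a = 42 - 10 = 32
total_parts = 2 + 32 = 34
Feed A = 660 * 2 / 34 = 38.82 kg
Feed B = 660 * 32 / 34 = 621.18 kg

38.82 kg


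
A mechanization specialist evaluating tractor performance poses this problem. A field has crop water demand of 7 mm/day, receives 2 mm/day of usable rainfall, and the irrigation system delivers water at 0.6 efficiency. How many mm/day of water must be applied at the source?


IWR = (ETc - Pe) / Ea
    = (7 - 2) / 0.6
    = 5 / 0.6
    = 8.33 mm/day


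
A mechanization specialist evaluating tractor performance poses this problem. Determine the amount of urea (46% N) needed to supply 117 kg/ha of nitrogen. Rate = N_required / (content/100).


Rate = N_required / (N_content / 100)
     = 117 / (46 / 100)
     = 117 / 0.46
     = 254.35 kg/ha


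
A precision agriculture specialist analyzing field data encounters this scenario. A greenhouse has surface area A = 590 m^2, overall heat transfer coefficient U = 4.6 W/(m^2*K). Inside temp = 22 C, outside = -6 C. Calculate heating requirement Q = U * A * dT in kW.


dT = 22 - (-6) = 28 K
Q = U * A * dT
  = 4.6 * 590 * 28
  = 75992 W = 75.99 kW


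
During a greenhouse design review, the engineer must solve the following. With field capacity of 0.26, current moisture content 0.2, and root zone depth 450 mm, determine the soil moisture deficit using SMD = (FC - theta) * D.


SMD = (FC - theta) * D
    = (0.26 - 0.2) * 450
    = 0.060 * 450
    = 27 mm


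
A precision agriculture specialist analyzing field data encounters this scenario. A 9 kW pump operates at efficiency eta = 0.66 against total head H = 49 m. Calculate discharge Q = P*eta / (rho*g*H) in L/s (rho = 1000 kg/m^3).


Q = (P * 1000 * eta) / (rho * g * H)
  = (9 * 1000 * 0.66) / (1000 * 9.81 * 49)
  = 5940 / 480690
  = 0.01236 m^3/s = 12.36 L/s


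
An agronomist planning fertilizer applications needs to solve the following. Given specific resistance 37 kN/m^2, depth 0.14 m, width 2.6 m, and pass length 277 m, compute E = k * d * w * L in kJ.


E = k * d * w * L
  = 37 * 0.14 * 2.6 * 277
  = 3730.64 kJ


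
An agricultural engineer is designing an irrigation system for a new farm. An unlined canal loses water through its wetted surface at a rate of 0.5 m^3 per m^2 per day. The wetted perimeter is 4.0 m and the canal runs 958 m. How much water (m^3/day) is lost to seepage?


S = C * P * L
  = 0.5 * 4.0 * 958
  = 1916 m^3/day


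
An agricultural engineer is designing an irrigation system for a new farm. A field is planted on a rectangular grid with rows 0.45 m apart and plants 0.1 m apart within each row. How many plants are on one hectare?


D = 10000 / (row_sp * plant_sp)
  = 10000 / (0.45 * 0.1)
  = 10000 / 0.0450
  = 222222.22 plants/ha


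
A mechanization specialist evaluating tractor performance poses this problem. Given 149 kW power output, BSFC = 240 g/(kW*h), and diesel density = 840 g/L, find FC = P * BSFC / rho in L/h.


FC = P * BSFC / rho_fuel
   = 149 * 240 / 840
   = 35760 / 840
   = 42.57 L/h


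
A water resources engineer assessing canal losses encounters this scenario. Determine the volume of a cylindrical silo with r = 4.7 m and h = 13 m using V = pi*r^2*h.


V = pi * r^2 * h
  = pi * 4.7^2 * 13
  = pi * 22.09 * 13
  = 902.17 m^3


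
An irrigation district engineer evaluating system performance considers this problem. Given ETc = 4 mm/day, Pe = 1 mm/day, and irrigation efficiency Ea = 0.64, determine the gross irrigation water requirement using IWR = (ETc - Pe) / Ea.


IWR = (ETc - Pe) / Ea
    = (4 - 1) / 0.64
    = 3 / 0.64
    = 4.69 mm/day


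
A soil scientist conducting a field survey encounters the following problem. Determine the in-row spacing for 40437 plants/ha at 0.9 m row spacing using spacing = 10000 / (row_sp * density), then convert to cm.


spacing = 10000 / (row_sp * density)
        = 10000 / (0.9 * 40437)
        = 10000 / 36393.30
        = 0.27478 m = 27.48 cm


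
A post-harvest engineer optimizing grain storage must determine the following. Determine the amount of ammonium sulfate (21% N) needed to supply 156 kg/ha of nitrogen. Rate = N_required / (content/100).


Rate = N_required / (N_content / 100)
     = 156 / (21 / 100)
     = 156 / 0.21
     = 742.86 kg/ha


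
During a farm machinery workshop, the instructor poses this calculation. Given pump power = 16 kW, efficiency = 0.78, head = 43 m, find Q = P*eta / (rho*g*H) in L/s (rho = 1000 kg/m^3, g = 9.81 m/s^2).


Q = (P * 1000 * eta) / (rho * g * H)
  = (16 * 1000 * 0.78) / (1000 * 9.81 * 43)
  = 12480 / 421830
  = 0.02959 m^3/s = 29.59 L/s


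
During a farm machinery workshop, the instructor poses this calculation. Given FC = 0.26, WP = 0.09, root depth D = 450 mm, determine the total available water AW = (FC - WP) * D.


AW = (FC - WP) * D
   = (0.26 - 0.09) * 450
   = 0.17 * 450
   = 76.50 mm


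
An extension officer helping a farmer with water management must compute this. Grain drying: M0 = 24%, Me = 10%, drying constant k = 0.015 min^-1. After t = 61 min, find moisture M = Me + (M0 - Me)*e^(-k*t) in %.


M = Me + (M0 - Me) * e^(-k*t)
  = 10 + (24 - 10) * e^(-0.015*61)
  = 10 + 14 * e^(-0.915)
  = 10 + 14 * 0.40052
  = 10 + 5.6072
  = 15.61%


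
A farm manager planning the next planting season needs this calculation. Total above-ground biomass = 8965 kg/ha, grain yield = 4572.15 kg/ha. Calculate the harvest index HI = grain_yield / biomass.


HI = grain_yield / biomass
   = 4572.15 / 8965
   = 0.51


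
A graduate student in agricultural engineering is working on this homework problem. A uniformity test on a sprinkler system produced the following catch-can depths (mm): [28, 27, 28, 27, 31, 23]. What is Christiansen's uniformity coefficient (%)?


xbar = 164 / 6 = 27.333
sum|xi - xbar| = 10
CU = 100 * (1 - 10 / (6 * 27.333))
   = 100 * (1 - 0.0610)
   = 93.90%


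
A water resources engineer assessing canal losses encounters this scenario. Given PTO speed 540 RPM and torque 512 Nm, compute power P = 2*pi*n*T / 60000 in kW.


P = 2*pi*n*T / 60000
  = 2*pi * 540 * 512 / 60000
  = 1737175.07 / 60000
  = 28.95 kW


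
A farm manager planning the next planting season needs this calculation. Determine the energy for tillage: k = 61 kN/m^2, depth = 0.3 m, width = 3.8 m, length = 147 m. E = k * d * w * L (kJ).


E = k * d * w * L
  = 61 * 0.3 * 3.8 * 147
  = 10222.38 kJ


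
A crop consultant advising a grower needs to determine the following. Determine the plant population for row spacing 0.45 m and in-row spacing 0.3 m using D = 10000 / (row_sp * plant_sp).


D = 10000 / (row_sp * plant_sp)
  = 10000 / (0.45 * 0.3)
  = 10000 / 0.1350
  = 74074.07 plants/ha


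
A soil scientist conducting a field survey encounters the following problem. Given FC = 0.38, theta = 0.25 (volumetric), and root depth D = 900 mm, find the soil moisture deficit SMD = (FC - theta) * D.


SMD = (FC - theta) * D
    = (0.38 - 0.25) * 900
    = 0.130 * 900
    = 117 mm


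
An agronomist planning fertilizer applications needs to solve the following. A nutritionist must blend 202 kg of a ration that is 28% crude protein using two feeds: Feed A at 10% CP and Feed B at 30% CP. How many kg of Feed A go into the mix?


parts_A = CP_b - target = 30 - 28 = 2
parts_B = target - CP_a = 28 - 10 = 18
total_parts = 2 + 18 = 20
Feed A = 202 * 2 / 20 = 20.20 kg
Feed B = 202 * 18 / 20 = 181.80 kg

20.20 kg


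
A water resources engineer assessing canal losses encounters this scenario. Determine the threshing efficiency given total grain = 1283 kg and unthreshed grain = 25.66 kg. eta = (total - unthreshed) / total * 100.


eta = (total - unthreshed) / total * 100
    = (1283 - 25.66) / 1283 * 100
    = 1257.34 / 1283 * 100
    = 98%


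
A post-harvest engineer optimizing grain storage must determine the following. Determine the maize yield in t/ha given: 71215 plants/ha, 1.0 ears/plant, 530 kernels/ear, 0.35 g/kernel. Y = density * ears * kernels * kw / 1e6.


Y = density * ears * kernels * kw
  = 71215 * 1.0 * 530 * 0.35 g/ha
  = 13210382.50 g/ha
  = 13210.38 kg/ha = 13.21 t/ha


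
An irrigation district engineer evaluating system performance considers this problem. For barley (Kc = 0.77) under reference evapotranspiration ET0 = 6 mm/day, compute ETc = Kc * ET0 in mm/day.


ETc = Kc * ET0
    = 0.77 * 6
    = 4.62 mm/day


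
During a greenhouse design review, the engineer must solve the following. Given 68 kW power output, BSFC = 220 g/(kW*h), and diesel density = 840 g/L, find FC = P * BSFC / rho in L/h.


FC = P * BSFC / rho_fuel
   = 68 * 220 / 840
   = 14960 / 840
   = 17.81 L/h


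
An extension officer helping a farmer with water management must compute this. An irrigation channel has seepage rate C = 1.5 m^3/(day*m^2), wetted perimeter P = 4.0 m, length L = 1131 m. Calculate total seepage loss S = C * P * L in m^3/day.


S = C * P * L
  = 1.5 * 4.0 * 1131
  = 6786 m^3/day


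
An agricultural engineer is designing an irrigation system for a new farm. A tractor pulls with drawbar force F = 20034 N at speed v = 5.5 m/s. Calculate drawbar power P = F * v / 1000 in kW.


P = F * v / 1000
  = 20034 * 5.5 / 1000
  = 110187 / 1000
  = 110.19 kW


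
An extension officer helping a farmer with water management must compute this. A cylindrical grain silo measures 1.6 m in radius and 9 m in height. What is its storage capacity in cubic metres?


V = pi * r^2 * h
  = pi * 1.6^2 * 9
  = pi * 2.56 * 9
  = 72.38 m^3


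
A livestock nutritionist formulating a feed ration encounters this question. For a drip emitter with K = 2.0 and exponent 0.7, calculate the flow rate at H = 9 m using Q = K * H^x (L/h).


Q = K * H^x
  = 2.0 * 9^0.7
  = 2.0 * 4.6555
  = 9.31 L/h


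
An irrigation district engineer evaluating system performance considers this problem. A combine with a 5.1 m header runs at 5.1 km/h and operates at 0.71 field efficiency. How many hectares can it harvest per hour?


C = w * v * eta_f / 10
  = 5.1 * 5.1 * 0.71 / 10
  = 18.47 / 10
  = 1.85 ha/h


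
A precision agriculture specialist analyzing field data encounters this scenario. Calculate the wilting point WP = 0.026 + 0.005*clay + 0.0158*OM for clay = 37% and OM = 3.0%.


WP = 0.026 + 0.005*37 + 0.0158*3.0
   = 0.026 + 0.1850 + 0.0474
   = 0.2584


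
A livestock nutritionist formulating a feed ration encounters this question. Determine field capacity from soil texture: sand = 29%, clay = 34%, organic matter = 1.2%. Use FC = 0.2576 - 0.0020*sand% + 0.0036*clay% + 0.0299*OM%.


FC = 0.2576 - 0.0020*29 + 0.0036*34 + 0.0299*1.2
   = 0.2576 - 0.0580 + 0.1224 + 0.0359
   = 0.3579


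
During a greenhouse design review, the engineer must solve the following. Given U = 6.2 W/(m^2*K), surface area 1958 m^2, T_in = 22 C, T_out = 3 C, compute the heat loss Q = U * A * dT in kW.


dT = 22 - (3) = 19 K
Q = U * A * dT
  = 6.2 * 1958 * 19
  = 230652.40 W = 230.65 kW


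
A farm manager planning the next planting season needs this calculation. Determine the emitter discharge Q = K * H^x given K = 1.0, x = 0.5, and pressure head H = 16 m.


Q = K * H^x
  = 1.0 * 16^0.5
  = 1.0 * 4
  = 4 L/h


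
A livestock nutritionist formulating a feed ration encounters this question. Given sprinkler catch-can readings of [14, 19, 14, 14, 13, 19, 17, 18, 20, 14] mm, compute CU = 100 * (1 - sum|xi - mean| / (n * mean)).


xbar = 162 / 10 = 16.200
sum|xi - xbar| = 24
CU = 100 * (1 - 24 / (10 * 16.200))
   = 100 * (1 - 0.1481)
   = 85.19%


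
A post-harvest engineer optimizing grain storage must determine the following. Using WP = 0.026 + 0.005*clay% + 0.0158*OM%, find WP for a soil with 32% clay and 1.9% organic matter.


WP = 0.026 + 0.005*32 + 0.0158*1.9
   = 0.026 + 0.1600 + 0.0300
   = 0.2160


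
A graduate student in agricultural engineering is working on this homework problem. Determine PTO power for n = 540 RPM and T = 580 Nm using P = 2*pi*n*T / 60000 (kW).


P = 2*pi*n*T / 60000
  = 2*pi * 540 * 580 / 60000
  = 1967893.64 / 60000
  = 32.80 kW


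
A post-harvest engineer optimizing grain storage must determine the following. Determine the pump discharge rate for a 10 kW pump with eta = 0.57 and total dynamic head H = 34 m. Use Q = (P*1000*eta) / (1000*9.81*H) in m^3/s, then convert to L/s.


Q = (P * 1000 * eta) / (rho * g * H)
  = (10 * 1000 * 0.57) / (1000 * 9.81 * 34)
  = 5700 / 333540
  = 0.01709 m^3/s = 17.09 L/s


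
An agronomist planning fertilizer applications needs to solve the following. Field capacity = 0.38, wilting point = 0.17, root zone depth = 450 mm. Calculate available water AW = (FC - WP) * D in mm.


AW = (FC - WP) * D
   = (0.38 - 0.17) * 450
   = 0.21 * 450
   = 94.50 mm


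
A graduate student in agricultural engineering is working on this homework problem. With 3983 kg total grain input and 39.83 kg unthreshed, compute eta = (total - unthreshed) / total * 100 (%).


eta = (total - unthreshed) / total * 100
    = (3983 - 39.83) / 3983 * 100
    = 3943.17 / 3983 * 100
    = 99%


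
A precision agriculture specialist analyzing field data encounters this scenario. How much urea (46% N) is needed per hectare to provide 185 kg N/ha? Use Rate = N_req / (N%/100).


Rate = N_required / (N_content / 100)
     = 185 / (46 / 100)
     = 185 / 0.46
     = 402.17 kg/ha


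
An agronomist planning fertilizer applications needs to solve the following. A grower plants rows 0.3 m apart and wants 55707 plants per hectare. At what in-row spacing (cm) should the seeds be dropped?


spacing = 10000 / (row_sp * density)
        = 10000 / (0.3 * 55707)
        = 10000 / 16712.10
        = 0.59837 m = 59.84 cm


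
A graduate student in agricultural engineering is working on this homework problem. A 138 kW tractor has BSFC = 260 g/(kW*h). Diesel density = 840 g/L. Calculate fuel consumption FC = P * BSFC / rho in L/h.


FC = P * BSFC / rho_fuel
   = 138 * 260 / 840
   = 35880 / 840
   = 42.71 L/h


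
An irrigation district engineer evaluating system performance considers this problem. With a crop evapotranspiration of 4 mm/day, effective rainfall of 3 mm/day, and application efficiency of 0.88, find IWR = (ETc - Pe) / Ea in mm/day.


IWR = (ETc - Pe) / Ea
    = (4 - 3) / 0.88
    = 1 / 0.88
    = 1.14 mm/day


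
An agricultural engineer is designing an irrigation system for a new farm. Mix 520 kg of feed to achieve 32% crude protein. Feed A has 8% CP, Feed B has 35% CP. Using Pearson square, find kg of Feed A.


parts_A = CP_b - target = 35 - 32 = 3
parts_B = target - CP_a = 32 - 8 = 24
total_parts = 3 + 24 = 27
Feed A = 520 * 3 / 27 = 57.78 kg
Feed B = 520 * 24 / 27 = 462.22 kg

57.78 kg


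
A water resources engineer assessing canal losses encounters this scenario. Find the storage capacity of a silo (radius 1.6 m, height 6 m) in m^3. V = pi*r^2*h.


V = pi * r^2 * h
  = pi * 1.6^2 * 6
  = pi * 2.56 * 6
  = 48.25 m^3


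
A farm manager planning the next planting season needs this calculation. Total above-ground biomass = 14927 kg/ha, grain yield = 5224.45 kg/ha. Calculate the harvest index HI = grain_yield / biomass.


HI = grain_yield / biomass
   = 5224.45 / 14927
   = 0.35


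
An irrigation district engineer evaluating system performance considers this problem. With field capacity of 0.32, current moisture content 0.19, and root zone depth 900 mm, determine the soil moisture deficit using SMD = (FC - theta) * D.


SMD = (FC - theta) * D
    = (0.32 - 0.19) * 900
    = 0.130 * 900
    = 117 mm


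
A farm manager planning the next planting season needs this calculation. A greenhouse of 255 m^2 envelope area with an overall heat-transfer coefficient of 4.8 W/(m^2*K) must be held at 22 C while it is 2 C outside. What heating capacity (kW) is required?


dT = 22 - (2) = 20 K
Q = U * A * dT
  = 4.8 * 255 * 20
  = 24480 W = 24.48 kW


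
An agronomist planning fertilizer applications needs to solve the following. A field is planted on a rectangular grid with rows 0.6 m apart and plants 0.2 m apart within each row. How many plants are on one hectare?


D = 10000 / (row_sp * plant_sp)
  = 10000 / (0.6 * 0.2)
  = 10000 / 0.1200
  = 83333.33 plants/ha


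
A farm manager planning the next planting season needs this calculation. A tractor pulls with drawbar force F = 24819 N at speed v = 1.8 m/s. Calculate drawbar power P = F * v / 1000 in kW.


P = F * v / 1000
  = 24819 * 1.8 / 1000
  = 44674.20 / 1000
  = 44.67 kW


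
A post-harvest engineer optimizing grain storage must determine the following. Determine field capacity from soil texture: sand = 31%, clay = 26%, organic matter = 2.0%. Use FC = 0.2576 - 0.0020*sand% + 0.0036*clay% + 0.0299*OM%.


FC = 0.2576 - 0.0020*31 + 0.0036*26 + 0.0299*2.0
   = 0.2576 - 0.0620 + 0.0936 + 0.0598
   = 0.3490


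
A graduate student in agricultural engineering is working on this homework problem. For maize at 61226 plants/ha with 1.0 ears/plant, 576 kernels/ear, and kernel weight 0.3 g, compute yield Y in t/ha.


Y = density * ears * kernels * kw
  = 61226 * 1.0 * 576 * 0.3 g/ha
  = 10579852.80 g/ha
  = 10579.85 kg/ha = 10.58 t/ha


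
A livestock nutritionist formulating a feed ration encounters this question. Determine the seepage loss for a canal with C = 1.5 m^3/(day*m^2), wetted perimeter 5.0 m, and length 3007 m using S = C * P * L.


S = C * P * L
  = 1.5 * 5.0 * 3007
  = 22552.50 m^3/day


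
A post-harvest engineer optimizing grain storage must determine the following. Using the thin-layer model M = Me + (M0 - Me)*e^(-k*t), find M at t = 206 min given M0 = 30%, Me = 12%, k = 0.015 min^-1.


M = Me + (M0 - Me) * e^(-k*t)
  = 12 + (30 - 12) * e^(-0.015*206)
  = 12 + 18 * e^(-3.090)
  = 12 + 18 * 0.04550
  = 12 + 0.8190
  = 12.82%


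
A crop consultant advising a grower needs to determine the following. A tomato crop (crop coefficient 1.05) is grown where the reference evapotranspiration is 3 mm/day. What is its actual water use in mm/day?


ETc = Kc * ET0
    = 1.05 * 3
    = 3.15 mm/day


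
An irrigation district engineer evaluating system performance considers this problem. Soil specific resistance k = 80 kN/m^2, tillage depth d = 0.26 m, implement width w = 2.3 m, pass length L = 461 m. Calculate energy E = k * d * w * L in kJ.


E = k * d * w * L
  = 80 * 0.26 * 2.3 * 461
  = 22054.24 kJ


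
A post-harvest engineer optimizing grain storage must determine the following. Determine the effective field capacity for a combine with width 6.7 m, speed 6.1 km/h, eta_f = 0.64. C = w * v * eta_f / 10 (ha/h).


C = w * v * eta_f / 10
  = 6.7 * 6.1 * 0.64 / 10
  = 26.16 / 10
  = 2.62 ha/h


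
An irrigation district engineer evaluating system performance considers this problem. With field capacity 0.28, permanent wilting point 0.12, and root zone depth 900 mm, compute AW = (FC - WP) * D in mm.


AW = (FC - WP) * D
   = (0.28 - 0.12) * 900
   = 0.16 * 900
   = 144 mm


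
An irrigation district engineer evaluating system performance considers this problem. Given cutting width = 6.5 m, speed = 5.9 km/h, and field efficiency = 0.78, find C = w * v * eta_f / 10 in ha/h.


C = w * v * eta_f / 10
  = 6.5 * 5.9 * 0.78 / 10
  = 29.91 / 10
  = 2.99 ha/h


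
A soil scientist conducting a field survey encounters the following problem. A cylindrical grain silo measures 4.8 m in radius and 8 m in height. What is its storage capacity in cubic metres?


V = pi * r^2 * h
  = pi * 4.8^2 * 8
  = pi * 23.04 * 8
  = 579.06 m^3


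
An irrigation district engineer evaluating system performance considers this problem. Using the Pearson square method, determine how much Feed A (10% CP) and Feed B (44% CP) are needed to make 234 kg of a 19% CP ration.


parts_A = CP_b - target = 44 - 19 = 25
parts_B = target - CP_a = 19 - 10 = 9
total_parts = 25 + 9 = 34
Feed A = 234 * 25 / 34 = 172.06 kg
Feed B = 234 * 9 / 34 = 61.94 kg

172.06 kg


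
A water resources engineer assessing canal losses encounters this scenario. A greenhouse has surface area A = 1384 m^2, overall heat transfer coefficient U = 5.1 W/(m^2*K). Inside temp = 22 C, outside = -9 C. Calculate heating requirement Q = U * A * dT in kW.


dT = 22 - (-9) = 31 K
Q = U * A * dT
  = 5.1 * 1384 * 31
  = 218810.40 W = 218.81 kW


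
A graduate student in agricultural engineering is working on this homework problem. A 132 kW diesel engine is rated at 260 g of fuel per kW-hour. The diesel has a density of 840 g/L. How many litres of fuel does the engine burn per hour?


FC = P * BSFC / rho_fuel
   = 132 * 260 / 840
   = 34320 / 840
   = 40.86 L/h


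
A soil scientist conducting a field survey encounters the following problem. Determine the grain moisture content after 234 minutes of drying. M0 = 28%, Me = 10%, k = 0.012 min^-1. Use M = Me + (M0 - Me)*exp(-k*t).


M = Me + (M0 - Me) * e^(-k*t)
  = 10 + (28 - 10) * e^(-0.012*234)
  = 10 + 18 * e^(-2.808)
  = 10 + 18 * 0.06033
  = 10 + 1.0859
  = 11.09%


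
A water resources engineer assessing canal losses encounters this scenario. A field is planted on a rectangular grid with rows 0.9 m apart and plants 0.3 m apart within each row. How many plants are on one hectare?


D = 10000 / (row_sp * plant_sp)
  = 10000 / (0.9 * 0.3)
  = 10000 / 0.2700
  = 37037.04 plants/ha


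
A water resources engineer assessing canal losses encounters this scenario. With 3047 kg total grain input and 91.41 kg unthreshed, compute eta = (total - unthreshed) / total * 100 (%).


eta = (total - unthreshed) / total * 100
    = (3047 - 91.41) / 3047 * 100
    = 2955.59 / 3047 * 100
    = 97%


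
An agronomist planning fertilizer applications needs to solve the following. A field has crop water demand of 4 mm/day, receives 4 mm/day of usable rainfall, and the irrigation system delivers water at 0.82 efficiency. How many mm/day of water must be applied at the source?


IWR = (ETc - Pe) / Ea
    = (4 - 4) / 0.82
    = 0 / 0.82
    = 0 mm/day


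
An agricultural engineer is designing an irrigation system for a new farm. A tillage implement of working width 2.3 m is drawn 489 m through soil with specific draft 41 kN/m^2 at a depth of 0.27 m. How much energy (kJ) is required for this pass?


E = k * d * w * L
  = 41 * 0.27 * 2.3 * 489
  = 12450.43 kJ


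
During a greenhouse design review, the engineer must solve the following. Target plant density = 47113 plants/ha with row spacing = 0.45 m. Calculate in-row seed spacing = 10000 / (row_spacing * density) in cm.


spacing = 10000 / (row_sp * density)
        = 10000 / (0.45 * 47113)
        = 10000 / 21200.85
        = 0.47168 m = 47.17 cm
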